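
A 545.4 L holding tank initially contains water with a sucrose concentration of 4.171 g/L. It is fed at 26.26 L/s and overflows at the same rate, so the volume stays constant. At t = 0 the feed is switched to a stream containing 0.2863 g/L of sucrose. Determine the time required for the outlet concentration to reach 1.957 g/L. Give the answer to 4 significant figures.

17.53 s

Species balance: V dC/dt = Q(C_in − C) ⇒ τ = V/Q = 20.7692 s.
C(t) = C_in + (C₀ − C_in) e^(−t/τ). Set C = 1.957 and solve for t:
e^(−t/τ) = (C − C_in)/(C₀ − C_in) = (1.957 − 0.2863)/(4.171 − 0.2863) = 0.430072
t = −τ ln(…) = 20.7692 × 0.843803 = 17.5251 s.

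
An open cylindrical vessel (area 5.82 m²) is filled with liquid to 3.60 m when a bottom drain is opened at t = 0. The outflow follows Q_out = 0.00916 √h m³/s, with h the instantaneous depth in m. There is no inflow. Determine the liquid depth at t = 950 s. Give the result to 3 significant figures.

A dh/dt = −Q_out = −0.00916 √h.
Separate and integrate: 2(√h − √h₀) = −(0.00916/A) t.
√h = √3.60 − 0.00916·950/(2·5.82) = 1.8974 − 0.74759 = 1.1498.
h = 1.1498² = 1.3220 m.

1.32 m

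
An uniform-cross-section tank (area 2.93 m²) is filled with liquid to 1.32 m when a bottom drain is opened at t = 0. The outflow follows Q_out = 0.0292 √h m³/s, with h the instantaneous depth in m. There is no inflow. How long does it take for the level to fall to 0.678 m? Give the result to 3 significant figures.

A dh/dt = −Q_out = −0.0292 √h.
Separate and integrate: 2(√h − √h₀) = −(0.0292/A) t.
t = 2A(√h₀ − √h)/0.0292 = 2·2.93·(√1.32 − √0.678)/0.0292
  = 5.8600 × (1.1489 − 0.82341) / 0.0292 = 65.324 s.

65.3 s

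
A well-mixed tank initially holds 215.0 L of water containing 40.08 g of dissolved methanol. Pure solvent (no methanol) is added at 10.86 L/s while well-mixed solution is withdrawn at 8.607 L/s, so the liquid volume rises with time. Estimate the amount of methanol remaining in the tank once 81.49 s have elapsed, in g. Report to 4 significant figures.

3.791 g

Let m(t) be the amount of methanol. Volume: V(t) = V₀ + (Q_in − Q_out) t = 215.0 + 2.25300 t; V(81.49) = 398.597 L.
Solute balance: dm/dt = 0 − Q_out C = −Q_out m/V(t).
Separate: dm/m = −Q_out dt/V(t) ⇒ ln(m/m₀) = −(Q_out/(Q_in−Q_out)) ln(V/V₀).
m = m₀ (V₀/V)^(Q_out/(Q_in−Q_out)) = 40.08 × (215.0/398.597)^(3.82024) = 3.79087 g.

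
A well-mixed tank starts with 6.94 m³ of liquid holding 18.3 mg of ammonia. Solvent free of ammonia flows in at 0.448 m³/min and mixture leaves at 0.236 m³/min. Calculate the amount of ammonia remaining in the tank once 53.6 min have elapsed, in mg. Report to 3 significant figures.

Let m(t) be the amount of ammonia. Volume: V(t) = V₀ + (Q_in − Q_out) t = 6.94 + 0.21200 t; V(53.6) = 18.303 m³.
Solute balance: dm/dt = 0 − Q_out C = −Q_out m/V(t).
dm/m = −Q_out dt/(V₀ + 0.21200 t); integrating gives ln(m/m₀) = −(Q_out/(Q_in−Q_out)) ln(V/V₀).
m = m₀ (V₀/V)^(Q_out/(Q_in−Q_out)) = 18.3 × (6.94/18.303)^(1.1132) = 6.2173 mg.

6.22 mg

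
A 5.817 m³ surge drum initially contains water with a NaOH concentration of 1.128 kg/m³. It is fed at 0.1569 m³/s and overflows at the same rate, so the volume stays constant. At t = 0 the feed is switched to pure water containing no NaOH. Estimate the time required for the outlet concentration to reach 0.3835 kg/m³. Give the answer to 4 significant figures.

Species balance: V dC/dt = Q(C_in − C) ⇒ τ = V/Q = 37.0746 s.
C(t) = C_in + (C₀ − C_in) e^(−t/τ). Set C = 0.3835 and solve for t:
e^(−t/τ) = (C − C_in)/(C₀ − C_in) = (0.3835 − 0)/(1.128 − 0) = 0.339982
t = −τ ln(…) = 37.0746 × 1.07886 = 39.9983 s.

40.00 s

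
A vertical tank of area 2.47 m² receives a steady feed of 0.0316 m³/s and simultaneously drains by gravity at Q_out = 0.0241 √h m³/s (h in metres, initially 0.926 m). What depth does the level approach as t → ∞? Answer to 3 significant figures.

Mass balance (ρ constant): A dh/dt = Q_in − 0.0241 √h. At steady state dh/dt = 0:
Q_in = 0.0241 √h_ss ⇒ √h_ss = 0.0316/0.0241 = 1.3112.
h_ss = 1.3112² = 1.7193 m. (Since h₀ = 0.926 m < h_ss, the level will rise toward this value.)

1.72 m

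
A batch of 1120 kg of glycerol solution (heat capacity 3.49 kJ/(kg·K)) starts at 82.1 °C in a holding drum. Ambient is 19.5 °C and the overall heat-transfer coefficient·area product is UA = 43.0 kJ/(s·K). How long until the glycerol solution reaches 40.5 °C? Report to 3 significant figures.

Lumped-capacitance energy balance: M c_p dT/dt = UA(T_amb − T).
τ = M c_p/UA = 90.902 s; T_ss = T_amb = 19.500 °C.
T(t) = T_ss + (T₀ − T_ss)e^(−t/τ); set T = 40.5:
t = −τ ln[(T − T_ss)/(T₀ − T_ss)] = −90.902 · ln(0.33546) = 99.287 s.

99.3 s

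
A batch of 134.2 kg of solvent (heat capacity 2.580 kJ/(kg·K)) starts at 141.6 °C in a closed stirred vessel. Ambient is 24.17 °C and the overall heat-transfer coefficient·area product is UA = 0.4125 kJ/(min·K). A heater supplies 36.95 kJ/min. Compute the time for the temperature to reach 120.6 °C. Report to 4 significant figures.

1177 min

Lumped-capacitance energy balance: M c_p dT/dt = UA(T_amb − T) + Q̇.
τ = M c_p/UA = 839.360 min; T_ss = T_amb + Q̇/UA = 24.17 + 36.95/0.4125 = 113.746 °C.
T(t) = T_ss + (T₀ − T_ss)e^(−t/τ); set T = 120.6:
t = −τ ln[(T − T_ss)/(T₀ − T_ss)] = −839.360 · ln(0.246075) = 1176.88 min.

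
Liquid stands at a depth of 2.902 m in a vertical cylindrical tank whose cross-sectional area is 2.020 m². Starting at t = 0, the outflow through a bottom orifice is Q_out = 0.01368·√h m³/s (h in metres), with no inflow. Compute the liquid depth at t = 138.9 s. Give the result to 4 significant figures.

Mass balance (ρ constant): A dh/dt = −0.01368 √h.
Separate and integrate: 2(√h − √h₀) = −(0.01368/A) t.
√h = √2.902 − 0.01368·138.9/(2·2.020) = 1.70353 − 0.470335 = 1.23319.
h = 1.23319² = 1.52076 m.

1.521 m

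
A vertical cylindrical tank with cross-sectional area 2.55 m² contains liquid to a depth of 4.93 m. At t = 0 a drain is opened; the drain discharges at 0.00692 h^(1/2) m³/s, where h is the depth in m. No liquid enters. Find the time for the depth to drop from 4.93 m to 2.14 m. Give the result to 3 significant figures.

A dh/dt = −Q_out = −0.00692 √h.
This is separable: 2 d(√h)/dt = −0.00692/A, so √h = √h₀ − (0.00692/(2A)) t.
t = 2A(√h₀ − √h)/0.00692 = 2·2.55·(√4.93 − √2.14)/0.00692
  = 5.1000 × (2.2204 − 1.4629) / 0.00692 = 558.26 s.

558 s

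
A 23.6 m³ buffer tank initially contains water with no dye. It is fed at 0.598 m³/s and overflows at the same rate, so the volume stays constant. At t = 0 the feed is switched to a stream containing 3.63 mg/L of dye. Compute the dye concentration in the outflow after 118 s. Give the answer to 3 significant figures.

Mass balance on the solute (V constant): V dC/dt = Q(C_in − C).
So dC/dt = (C_in − C)/τ with τ = V/Q = 23.6/0.598 = 39.465 s.
C approaches C_in exponentially: C(t) = C_in + (C₀ − C_in) e^(−t/τ).
C(118) = 3.63 + (0 − 3.63)·e^(−118/39.465) = 3.63 + (-3.6300)·0.050287 = 3.4475 mg/L.

3.45 mg/L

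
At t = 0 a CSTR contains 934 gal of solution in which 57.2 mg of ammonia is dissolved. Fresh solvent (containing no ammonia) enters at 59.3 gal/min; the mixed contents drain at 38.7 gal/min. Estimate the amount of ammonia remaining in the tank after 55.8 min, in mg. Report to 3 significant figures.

12.7 mg

Total volume: dV/dt = Q_in − Q_out = 20.600 gal/min, so V(t) = 934 + 20.600 t and V(55.8) = 2083.5 gal.
Solute balance: dm/dt = 0 − Q_out C = −Q_out m/V(t).
dm/m = −Q_out dt/(V₀ + 20.600 t); integrating gives ln(m/m₀) = −(Q_out/(Q_in−Q_out)) ln(V/V₀).
m = m₀ (V₀/V)^(Q_out/(Q_in−Q_out)) = 57.2 × (934/2083.5)^(1.8786) = 12.671 mg.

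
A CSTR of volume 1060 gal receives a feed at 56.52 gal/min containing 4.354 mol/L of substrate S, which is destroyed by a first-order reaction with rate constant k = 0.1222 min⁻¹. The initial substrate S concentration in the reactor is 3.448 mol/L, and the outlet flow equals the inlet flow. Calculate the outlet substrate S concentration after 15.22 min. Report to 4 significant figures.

Accumulation = in − out − consumed: V dC/dt = Q C_in − Q C − k V C.
This is linear with rate a = Q/V + k = 0.175521 min⁻¹.
C_ss = Q C_in/(Q + kV) = 1.32268 mol/L; C(t) = C_ss + (C₀ − C_ss) e^(−a t).
C(15.22) = 1.32268 + (2.12532)·e^(−0.175521·15.22) = 1.32268 + (2.12532)·0.0691535 = 1.46966 mol/L.

1.470 mol/L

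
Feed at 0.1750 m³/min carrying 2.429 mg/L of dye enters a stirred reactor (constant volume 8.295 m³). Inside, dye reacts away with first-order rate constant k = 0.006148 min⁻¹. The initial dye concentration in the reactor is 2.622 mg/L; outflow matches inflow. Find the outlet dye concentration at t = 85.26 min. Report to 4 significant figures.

1.954 mg/L

Species balance: V dC/dt = Q C_in − Q C − k V C.
dC/dt = (Q/V) C_in − (Q/V + k) C; effective rate a = Q/V + k = 0.0210970 + 0.006148 = 0.0272450 min⁻¹.
C_ss = Q C_in/(Q + kV) = 1.88088 mg/L; C(t) = C_ss + (C₀ − C_ss) e^(−a t).
C(85.26) = 1.88088 + (0.741118)·e^(−0.0272450·85.26) = 1.88088 + (0.741118)·0.0979878 = 1.95350 mg/L.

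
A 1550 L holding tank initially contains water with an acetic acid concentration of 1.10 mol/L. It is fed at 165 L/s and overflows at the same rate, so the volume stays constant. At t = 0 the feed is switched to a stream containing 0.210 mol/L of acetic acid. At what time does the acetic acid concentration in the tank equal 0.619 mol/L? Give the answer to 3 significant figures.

7.30 s

Species balance: V dC/dt = Q(C_in − C) ⇒ τ = V/Q = 9.3939 s.
C(t) = C_in + (C₀ − C_in) e^(−t/τ). Set C = 0.619 and solve for t:
e^(−t/τ) = (C − C_in)/(C₀ − C_in) = (0.619 − 0.210)/(1.10 − 0.210) = 0.45955
t = −τ ln(…) = 9.3939 × 0.77751 = 7.3038 s.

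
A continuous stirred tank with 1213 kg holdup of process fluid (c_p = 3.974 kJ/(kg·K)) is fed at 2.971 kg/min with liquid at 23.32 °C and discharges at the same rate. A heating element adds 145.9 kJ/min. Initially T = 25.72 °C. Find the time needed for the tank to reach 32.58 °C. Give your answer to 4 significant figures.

Heat balance on the well-mixed liquid: M c_p dT/dt = ṁ c_p (T_in − T) + 145.9.
τ = M/ṁ = 408.280 min; T_ss = T_in + Q̇/(ṁ c_p) = 35.6773 °C.
T(t) = T_ss + (T₀ − T_ss) e^(−t/τ). Set T = 32.58:
e^(−t/τ) = (32.58 − 35.6773)/(25.72 − 35.6773) = 0.311061
t = −408.280 · ln(0.311061) = 476.776 min.

476.8 min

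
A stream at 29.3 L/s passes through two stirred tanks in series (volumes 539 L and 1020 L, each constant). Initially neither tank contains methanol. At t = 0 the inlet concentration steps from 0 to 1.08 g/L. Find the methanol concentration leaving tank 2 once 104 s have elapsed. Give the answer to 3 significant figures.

0.969 g/L

Species balance on tank i: dCᵢ/dt = (Cᵢ₋₁ − Cᵢ)/τᵢ with τᵢ = Vᵢ/Q.
τ₁ = 539/29.3 = 18.396 s; τ₂ = 1020/29.3 = 34.812 s.
Tank 1: C₁ = C_in(1 − e^(−t/τ₁)). Tank 2 (τ₁ ≠ τ₂): C₂ = C_in[1 − (τ₁ e^(−t/τ₁) − τ₂ e^(−t/τ₂))/(τ₁ − τ₂)].
At t = 104: e^(−t/τ₁) = 0.0035055, e^(−t/τ₂) = 0.050416.
C₂ = 1.08·[1 − (18.396·0.0035055 − 34.812·0.050416)/(-16.416)] = 1.08·0.89702 = 0.96878 g/L.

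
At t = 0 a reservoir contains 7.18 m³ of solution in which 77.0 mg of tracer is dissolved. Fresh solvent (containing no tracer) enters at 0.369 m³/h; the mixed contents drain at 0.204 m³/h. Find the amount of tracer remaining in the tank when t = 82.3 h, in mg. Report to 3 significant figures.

20.7 mg

Total volume: dV/dt = Q_in − Q_out = 0.16500 m³/h, so V(t) = 7.18 + 0.16500 t and V(82.3) = 20.759 m³.
No tracer enters, so dm/dt = −Q_out · (m/V).
dm/m = −Q_out dt/(V₀ + 0.16500 t); integrating gives ln(m/m₀) = −(Q_out/(Q_in−Q_out)) ln(V/V₀).
m = m₀ (V₀/V)^(Q_out/(Q_in−Q_out)) = 77.0 × (7.18/20.759)^(1.2364) = 20.721 mg.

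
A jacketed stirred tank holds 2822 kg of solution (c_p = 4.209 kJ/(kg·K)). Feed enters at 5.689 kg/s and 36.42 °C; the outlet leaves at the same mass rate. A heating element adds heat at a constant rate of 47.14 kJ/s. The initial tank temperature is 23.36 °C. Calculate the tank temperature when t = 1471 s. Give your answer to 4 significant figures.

37.61 °C

Energy balance: M c_p dT/dt = ṁ c_p (T_in − T) + 47.14.
τ = M/ṁ = 496.045 s; T_ss = T_in + Q̇/(ṁ c_p) = 36.42 + 47.14/(5.689·4.209) = 38.3887 °C.
Integrating: T(t) = T_ss + (T₀ − T_ss) e^(−t/τ).
T(1471) = 38.3887 + (-15.0287)·e^(−1471/496.045) = 38.3887 + (-15.0287)·0.0515369 = 37.6141 °C.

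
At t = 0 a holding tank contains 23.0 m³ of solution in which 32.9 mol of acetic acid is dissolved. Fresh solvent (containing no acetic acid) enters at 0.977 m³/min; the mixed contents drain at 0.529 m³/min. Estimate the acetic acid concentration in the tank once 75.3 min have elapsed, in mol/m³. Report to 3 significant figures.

Let m(t) be the amount of acetic acid. Volume: V(t) = V₀ + (Q_in − Q_out) t = 23.0 + 0.44800 t; V(75.3) = 56.734 m³.
No acetic acid enters, so dm/dt = −Q_out · (m/V).
Separate: dm/m = −Q_out dt/V(t) ⇒ ln(m/m₀) = −(Q_out/(Q_in−Q_out)) ln(V/V₀).
m = m₀ (V₀/V)^(Q_out/(Q_in−Q_out)) = 32.9 × (23.0/56.734)^(1.1808) = 11.329 mol.
C = m/V = 11.329/56.734 = 0.19968 mol/m³.

0.200 mol/m³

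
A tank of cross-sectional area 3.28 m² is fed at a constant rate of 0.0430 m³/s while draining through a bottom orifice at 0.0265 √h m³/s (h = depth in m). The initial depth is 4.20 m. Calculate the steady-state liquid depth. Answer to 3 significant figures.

Unsteady balance on liquid volume: A dh/dt = Q_in − 0.0265 √h. At steady state dh/dt = 0:
Q_in = 0.0265 √h_ss ⇒ √h_ss = 0.0430/0.0265 = 1.6226.
h_ss = 1.6226² = 2.6330 m. (Since h₀ = 4.20 m > h_ss, the level will fall toward this value.)

2.63 m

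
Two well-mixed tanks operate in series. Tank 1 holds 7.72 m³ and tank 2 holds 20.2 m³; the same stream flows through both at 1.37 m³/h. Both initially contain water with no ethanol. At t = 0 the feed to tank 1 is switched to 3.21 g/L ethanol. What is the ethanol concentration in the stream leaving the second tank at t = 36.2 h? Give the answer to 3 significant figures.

Species balance on tank i: dCᵢ/dt = (Cᵢ₋₁ − Cᵢ)/τᵢ with τᵢ = Vᵢ/Q.
τ₁ = 7.72/1.37 = 5.6350 h; τ₂ = 20.2/1.37 = 14.745 h.
Solving the cascade with C₁(0)=C₂(0)=0 gives C₂(t) = C_in[1 − (τ₁ e^(−t/τ₁) − τ₂ e^(−t/τ₂))/(τ₁ − τ₂)].
At t = 36.2: e^(−t/τ₁) = 0.0016220, e^(−t/τ₂) = 0.085850.
C₂ = 3.21·[1 − (5.6350·0.0016220 − 14.745·0.085850)/(-9.1095)] = 3.21·0.86205 = 2.7672 g/L.

2.77 g/L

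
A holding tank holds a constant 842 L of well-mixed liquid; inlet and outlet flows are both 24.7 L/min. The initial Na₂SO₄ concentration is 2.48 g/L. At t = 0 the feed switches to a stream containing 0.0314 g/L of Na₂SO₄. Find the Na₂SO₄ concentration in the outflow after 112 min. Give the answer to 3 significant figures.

0.123 g/L

Transient balance on the dissolved component: V dC/dt = Q(C_in − C).
Rewrite as dC/dt + C/τ = C_in/τ, τ = V/Q = 34.089 min.
This is linear first-order; C(t) = C_in + (C₀ − C_in) e^(−t/τ).
C(112) = 0.0314 + (2.48 − 0.0314)·e^(−112/34.089) = 0.0314 + (2.4486)·0.037421 = 0.12303 g/L.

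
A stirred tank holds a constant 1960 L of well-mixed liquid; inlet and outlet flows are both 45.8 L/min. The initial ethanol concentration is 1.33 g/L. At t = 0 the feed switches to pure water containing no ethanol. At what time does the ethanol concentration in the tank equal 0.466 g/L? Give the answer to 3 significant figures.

Transient balance on the dissolved component: V dC/dt = Q(C_in − C), so τ = V/Q = 42.795 min.
C(t) = C_in + (C₀ − C_in) e^(−t/τ). Set C = 0.466 and solve for t:
e^(−t/τ) = (C − C_in)/(C₀ − C_in) = (0.466 − 0)/(1.33 − 0) = 0.35038
t = −τ ln(…) = 42.795 × 1.0487 = 44.881 min.

44.9 min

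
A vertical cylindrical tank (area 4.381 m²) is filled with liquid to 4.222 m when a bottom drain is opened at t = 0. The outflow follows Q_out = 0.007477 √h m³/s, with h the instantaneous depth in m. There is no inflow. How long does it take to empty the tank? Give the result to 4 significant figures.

Volume balance on the tank: A dh/dt = −0.007477 √h.
Separate and integrate: 2(√h − √h₀) = −(0.007477/A) t.
Set h = 0: 2√h₀ = (0.007477/A) t_empty ⇒ t_empty = 2A√h₀/0.007477.
t_empty = 2·4.381·√4.222/0.007477 = 8.76200·2.05475/0.007477 = 2407.88 s.

2408 s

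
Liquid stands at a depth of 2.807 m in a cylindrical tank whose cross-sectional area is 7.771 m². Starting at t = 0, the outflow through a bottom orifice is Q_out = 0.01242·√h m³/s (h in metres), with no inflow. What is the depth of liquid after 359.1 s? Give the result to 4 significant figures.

1.928 m

Accumulation of liquid (constant cross-section A): A dh/dt = −0.01242 √h.
Separate and integrate: 2(√h − √h₀) = −(0.01242/A) t.
√h = √2.807 − 0.01242·359.1/(2·7.771) = 1.67541 − 0.286966 = 1.38844.
h = 1.38844² = 1.92778 m.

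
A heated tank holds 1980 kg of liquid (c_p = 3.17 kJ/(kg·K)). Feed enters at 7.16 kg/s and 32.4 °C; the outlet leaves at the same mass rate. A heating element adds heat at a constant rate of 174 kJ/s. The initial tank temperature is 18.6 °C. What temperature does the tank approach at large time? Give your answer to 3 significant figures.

M c_p dT/dt = ṁ c_p (T_in − T) + Q̇.
At steady state dT/dt = 0 ⇒ T_ss = T_in + Q̇/(ṁ c_p) = 32.4 + 174/(7.16·3.17) = 40.066 °C.

40.1 °C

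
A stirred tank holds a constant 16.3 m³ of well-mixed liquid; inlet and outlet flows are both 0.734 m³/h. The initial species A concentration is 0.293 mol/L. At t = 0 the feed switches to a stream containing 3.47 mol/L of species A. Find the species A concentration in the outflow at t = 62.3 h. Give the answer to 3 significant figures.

3.28 mol/L

Species balance on the tank: V dC/dt = Q(C_in − C).
Rewrite as dC/dt + C/τ = C_in/τ, τ = V/Q = 22.207 h.
C approaches C_in exponentially: C(t) = C_in + (C₀ − C_in) e^(−t/τ).
C(62.3) = 3.47 + (0.293 − 3.47)·e^(−62.3/22.207) = 3.47 + (-3.1770)·0.060482 = 3.2778 mol/L.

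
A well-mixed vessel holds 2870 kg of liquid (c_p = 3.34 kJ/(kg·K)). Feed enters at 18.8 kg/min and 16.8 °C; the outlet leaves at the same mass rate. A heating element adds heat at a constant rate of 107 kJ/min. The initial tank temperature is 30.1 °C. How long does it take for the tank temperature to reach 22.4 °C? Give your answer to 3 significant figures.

167 min

M c_p dT/dt = ṁ c_p (T_in − T) + Q̇.
τ = M/ṁ = 152.66 min; T_ss = T_in + Q̇/(ṁ c_p) = 18.504 °C.
T(t) = T_ss + (T₀ − T_ss) e^(−t/τ). Set T = 22.4:
e^(−t/τ) = (22.4 − 18.504)/(30.1 − 18.504) = 0.33598
t = −152.66 · ln(0.33598) = 166.51 min.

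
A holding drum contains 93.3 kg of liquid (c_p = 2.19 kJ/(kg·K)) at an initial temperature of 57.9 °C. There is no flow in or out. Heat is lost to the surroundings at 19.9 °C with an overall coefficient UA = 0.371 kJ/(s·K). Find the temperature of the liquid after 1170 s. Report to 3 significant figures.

24.4 °C

M c_p dT/dt = −UA(T − T_amb).
dT/dt = (T_ss − T)/τ with T_ss = T_amb = 19.900 °C, τ = M c_p/UA = 93.3·2.19/0.371 = 550.75 s.
T approaches T_ss exponentially: T(t) = T_ss + (T₀ − T_ss) e^(−t/τ).
T(1170) = 19.900 + (38.000)·0.11951 = 24.441 °C.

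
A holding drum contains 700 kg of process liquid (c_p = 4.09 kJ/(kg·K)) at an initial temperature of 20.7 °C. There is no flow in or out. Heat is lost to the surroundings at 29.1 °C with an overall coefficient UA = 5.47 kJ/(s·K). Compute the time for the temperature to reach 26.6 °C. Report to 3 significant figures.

M c_p dT/dt = −UA(T − T_amb).
τ = M c_p/UA = 523.40 s; T_ss = T_amb = 29.100 °C.
T(t) = T_ss + (T₀ − T_ss)e^(−t/τ); set T = 26.6:
t = −τ ln[(T − T_ss)/(T₀ − T_ss)] = −523.40 · ln(0.29762) = 634.33 s.

634 s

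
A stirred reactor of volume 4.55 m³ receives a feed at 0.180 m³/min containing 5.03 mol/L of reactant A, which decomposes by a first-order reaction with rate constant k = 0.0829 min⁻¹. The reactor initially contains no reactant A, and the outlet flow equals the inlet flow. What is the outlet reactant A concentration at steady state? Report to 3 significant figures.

Species balance: V dC/dt = Q C_in − Q C − k V C.
At steady state: 0 = Q C_in − (Q + kV) C_ss, so C_ss = Q C_in/(Q + kV).
C_ss = 0.180·5.03/(0.180 + 0.0829·4.55) = 0.90540/0.55719 = 1.6249 mol/L.

1.62 mol/L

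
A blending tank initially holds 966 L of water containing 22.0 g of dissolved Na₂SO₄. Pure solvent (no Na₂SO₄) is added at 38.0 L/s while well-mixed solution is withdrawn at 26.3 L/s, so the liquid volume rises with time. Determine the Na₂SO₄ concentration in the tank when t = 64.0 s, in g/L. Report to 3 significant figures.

0.00353 g/L

Let m(t) be the amount of Na₂SO₄. Volume: V(t) = V₀ + (Q_in − Q_out) t = 966 + 11.700 t; V(64.0) = 1714.8 L.
Solute balance: dm/dt = 0 − Q_out C = −Q_out m/V(t).
dm/m = −Q_out dt/(V₀ + 11.700 t); integrating gives ln(m/m₀) = −(Q_out/(Q_in−Q_out)) ln(V/V₀).
m = m₀ (V₀/V)^(Q_out/(Q_in−Q_out)) = 22.0 × (966/1714.8)^(2.2479) = 6.0558 g.
C = m/V = 6.0558/1714.8 = 0.0035315 g/L.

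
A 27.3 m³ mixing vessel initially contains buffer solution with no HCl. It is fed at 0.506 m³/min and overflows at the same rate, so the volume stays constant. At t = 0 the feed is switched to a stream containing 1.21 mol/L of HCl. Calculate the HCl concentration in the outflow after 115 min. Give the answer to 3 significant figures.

1.07 mol/L

Mass balance on the solute (V constant): V dC/dt = Q(C_in − C).
So dC/dt = (C_in − C)/τ with τ = V/Q = 27.3/0.506 = 53.953 min.
This is linear first-order; C(t) = C_in + (C₀ − C_in) e^(−t/τ).
C(115) = 1.21 + (0 − 1.21)·e^(−115/53.953) = 1.21 + (-1.2100)·0.11866 = 1.0664 mol/L.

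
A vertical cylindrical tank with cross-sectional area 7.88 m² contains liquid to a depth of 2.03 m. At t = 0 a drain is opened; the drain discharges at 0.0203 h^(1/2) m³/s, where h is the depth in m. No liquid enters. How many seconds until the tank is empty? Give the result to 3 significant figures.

1110 s

Mass balance (ρ constant): A dh/dt = −0.0203 √h.
∫ h^(−1/2) dh = −(0.0203/A) ∫ dt, giving 2√h = 2√h₀ − (0.0203/A) t.
Set h = 0: 2√h₀ = (0.0203/A) t_empty ⇒ t_empty = 2A√h₀/0.0203.
t_empty = 2·7.88·√2.03/0.0203 = 15.760·1.4248/0.0203 = 1106.1 s.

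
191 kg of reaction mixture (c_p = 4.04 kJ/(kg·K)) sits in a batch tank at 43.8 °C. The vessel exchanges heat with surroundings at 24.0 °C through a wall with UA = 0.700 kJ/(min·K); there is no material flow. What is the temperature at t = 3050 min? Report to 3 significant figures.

25.2 °C

Lumped-capacitance energy balance: M c_p dT/dt = UA(T_amb − T).
dT/dt = (T_ss − T)/τ with T_ss = T_amb = 24.000 °C, τ = M c_p/UA = 191·4.04/0.700 = 1102.3 min.
This is linear first-order; T(t) = T_ss + (T₀ − T_ss) e^(−t/τ).
T(3050) = 24.000 + (19.800)·0.062861 = 25.245 °C.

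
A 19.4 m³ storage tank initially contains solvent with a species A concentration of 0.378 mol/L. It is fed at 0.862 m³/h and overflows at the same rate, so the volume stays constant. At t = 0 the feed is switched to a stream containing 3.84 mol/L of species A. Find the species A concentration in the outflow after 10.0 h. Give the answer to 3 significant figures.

Accumulation = in − out for the solute gives V dC/dt = Q(C_in − C).
Rewrite as dC/dt + C/τ = C_in/τ, τ = V/Q = 22.506 h.
C approaches C_in exponentially: C(t) = C_in + (C₀ − C_in) e^(−t/τ).
C(10.0) = 3.84 + (0.378 − 3.84)·e^(−10.0/22.506) = 3.84 + (-3.4620)·0.64125 = 1.6200 mol/L.

1.62 mol/L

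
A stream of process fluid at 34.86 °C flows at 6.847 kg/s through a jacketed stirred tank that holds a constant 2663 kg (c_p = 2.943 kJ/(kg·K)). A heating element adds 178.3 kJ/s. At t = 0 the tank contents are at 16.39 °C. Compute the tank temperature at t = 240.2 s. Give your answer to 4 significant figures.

28.98 °C

M c_p dT/dt = ṁ c_p (T_in − T) + Q̇.
τ = M/ṁ = 388.929 s; T_ss = T_in + Q̇/(ṁ c_p) = 34.86 + 178.3/(6.847·2.943) = 43.7083 °C.
Solution: T(t) = T_ss + (T₀ − T_ss) e^(−t/τ).
T(240.2) = 43.7083 + (-27.3183)·e^(−240.2/388.929) = 43.7083 + (-27.3183)·0.539241 = 28.9772 °C.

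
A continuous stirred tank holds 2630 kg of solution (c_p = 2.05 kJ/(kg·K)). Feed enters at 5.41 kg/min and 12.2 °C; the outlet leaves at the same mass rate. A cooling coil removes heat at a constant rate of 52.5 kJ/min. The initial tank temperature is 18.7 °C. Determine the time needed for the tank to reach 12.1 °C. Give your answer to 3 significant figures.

430 min

Energy balance: M c_p dT/dt = ṁ c_p (T_in − T) − 52.5.
τ = M/ṁ = 486.14 min; T_ss = T_in − Q̇/(ṁ c_p) = 7.4662 °C.
T(t) = T_ss + (T₀ − T_ss) e^(−t/τ). Set T = 12.1:
e^(−t/τ) = (12.1 − 7.4662)/(18.7 − 7.4662) = 0.41249
t = −486.14 · ln(0.41249) = 430.50 min.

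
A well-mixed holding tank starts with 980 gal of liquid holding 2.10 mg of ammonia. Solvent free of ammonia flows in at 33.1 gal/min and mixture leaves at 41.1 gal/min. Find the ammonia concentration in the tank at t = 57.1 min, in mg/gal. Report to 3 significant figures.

Let m(t) be the amount of ammonia. Volume: V(t) = V₀ + (Q_in − Q_out) t = 980 − 8.0000 t; V(57.1) = 523.20 gal.
Solute balance: dm/dt = 0 − Q_out C = −Q_out m/V(t).
Separate: dm/m = −Q_out dt/V(t) ⇒ ln(m/m₀) = −(Q_out/(Q_in−Q_out)) ln(V/V₀).
m = m₀ (V₀/V)^(Q_out/(Q_in−Q_out)) = 2.10 × (980/523.20)^(-5.1375) = 0.083551 mg.
C = m/V = 0.083551/523.20 = 0.00015969 mg/gal.

0.000160 mg/gal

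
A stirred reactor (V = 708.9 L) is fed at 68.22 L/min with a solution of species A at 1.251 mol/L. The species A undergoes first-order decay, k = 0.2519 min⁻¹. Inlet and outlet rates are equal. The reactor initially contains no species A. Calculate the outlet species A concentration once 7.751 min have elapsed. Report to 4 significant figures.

V dC/dt = Q(C_in − C) − k V C.
dC/dt = (Q/V) C_in − (Q/V + k) C; effective rate a = Q/V + k = 0.0962336 + 0.2519 = 0.348134 min⁻¹.
C_ss = Q C_in/(Q + kV) = 0.345810 mol/L; C(t) = C_ss + (C₀ − C_ss) e^(−a t).
C(7.751) = 0.345810 + (-0.345810)·e^(−0.348134·7.751) = 0.345810 + (-0.345810)·0.0673142 = 0.322532 mol/L.

0.3225 mol/L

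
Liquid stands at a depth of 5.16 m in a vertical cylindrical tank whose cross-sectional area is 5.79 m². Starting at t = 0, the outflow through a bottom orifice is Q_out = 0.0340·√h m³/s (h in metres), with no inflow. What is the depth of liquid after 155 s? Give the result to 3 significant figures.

3.30 m

With no inflow, A dh/dt = −0.0340 √h.
∫ h^(−1/2) dh = −(0.0340/A) ∫ dt, giving 2√h = 2√h₀ − (0.0340/A) t.
√h = √5.16 − 0.0340·155/(2·5.79) = 2.2716 − 0.45509 = 1.8165.
h = 1.8165² = 3.2996 m.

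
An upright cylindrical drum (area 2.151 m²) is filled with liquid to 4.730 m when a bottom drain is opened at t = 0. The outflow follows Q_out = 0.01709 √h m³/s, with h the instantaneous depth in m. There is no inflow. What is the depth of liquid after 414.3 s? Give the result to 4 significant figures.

With no inflow, A dh/dt = −0.01709 √h.
This is separable: 2 d(√h)/dt = −0.01709/A, so √h = √h₀ − (0.01709/(2A)) t.
√h = √4.730 − 0.01709·414.3/(2·2.151) = 2.17486 − 1.64584 = 0.529020.
h = 0.529020² = 0.279862 m.

0.2799 m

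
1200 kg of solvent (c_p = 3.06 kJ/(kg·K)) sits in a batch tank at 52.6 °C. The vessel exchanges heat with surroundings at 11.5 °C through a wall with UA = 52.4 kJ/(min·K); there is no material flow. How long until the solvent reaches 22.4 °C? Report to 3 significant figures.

Lumped-capacitance energy balance: M c_p dT/dt = UA(T_amb − T).
τ = M c_p/UA = 70.076 min; T_ss = T_amb = 11.500 °C.
T(t) = T_ss + (T₀ − T_ss)e^(−t/τ); set T = 22.4:
t = −τ ln[(T − T_ss)/(T₀ − T_ss)] = −70.076 · ln(0.26521) = 93.008 min.

93.0 min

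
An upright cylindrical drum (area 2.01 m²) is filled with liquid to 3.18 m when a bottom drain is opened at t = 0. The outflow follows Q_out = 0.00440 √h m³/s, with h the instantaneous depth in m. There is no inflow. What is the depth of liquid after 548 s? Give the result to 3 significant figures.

A dh/dt = −Q_out = −0.00440 √h.
∫ h^(−1/2) dh = −(0.00440/A) ∫ dt, giving 2√h = 2√h₀ − (0.00440/A) t.
√h = √3.18 − 0.00440·548/(2·2.01) = 1.7833 − 0.59980 = 1.1835.
h = 1.1835² = 1.4006 m.

1.40 m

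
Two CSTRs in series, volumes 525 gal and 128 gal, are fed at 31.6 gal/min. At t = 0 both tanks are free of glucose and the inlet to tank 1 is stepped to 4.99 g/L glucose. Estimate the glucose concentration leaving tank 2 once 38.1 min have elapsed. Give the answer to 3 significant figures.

Each tank obeys Vᵢ dCᵢ/dt = Q(Cᵢ₋₁ − Cᵢ), so τᵢ = Vᵢ/Q.
τ₁ = 525/31.6 = 16.614 min; τ₂ = 128/31.6 = 4.0506 min.
Solving the cascade with C₁(0)=C₂(0)=0 gives C₂(t) = C_in[1 − (τ₁ e^(−t/τ₁) − τ₂ e^(−t/τ₂))/(τ₁ − τ₂)].
At t = 38.1: e^(−t/τ₁) = 0.10094, e^(−t/τ₂) = 8.2234e-05.
C₂ = 4.99·[1 − (16.614·0.10094 − 4.0506·8.2234e-05)/(12.563)] = 4.99·0.86655 = 4.3241 g/L.

4.32 g/L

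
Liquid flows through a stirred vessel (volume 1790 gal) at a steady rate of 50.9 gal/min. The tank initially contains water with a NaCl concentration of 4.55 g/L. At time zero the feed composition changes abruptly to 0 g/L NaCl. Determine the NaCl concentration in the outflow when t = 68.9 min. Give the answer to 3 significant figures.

Species balance on the tank: V dC/dt = Q(C_in − C).
Rewrite as dC/dt + C/τ = C_in/τ, τ = V/Q = 35.167 min.
Solution: C(t) = C_in + (C₀ − C_in) e^(−t/τ).
C(68.9) = 0 + (4.55 − 0)·e^(−68.9/35.167) = 0 + (4.5500)·0.14097 = 0.64140 g/L.

0.641 g/L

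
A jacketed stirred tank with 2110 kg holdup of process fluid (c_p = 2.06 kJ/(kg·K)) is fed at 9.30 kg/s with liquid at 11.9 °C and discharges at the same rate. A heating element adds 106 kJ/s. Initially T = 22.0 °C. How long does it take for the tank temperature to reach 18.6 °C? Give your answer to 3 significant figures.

310 s

M c_p dT/dt = ṁ c_p (T_in − T) + Q̇.
τ = M/ṁ = 226.88 s; T_ss = T_in + Q̇/(ṁ c_p) = 17.433 °C.
T(t) = T_ss + (T₀ − T_ss) e^(−t/τ). Set T = 18.6:
e^(−t/τ) = (18.6 − 17.433)/(22.0 − 17.433) = 0.25554
t = −226.88 · ln(0.25554) = 309.55 s.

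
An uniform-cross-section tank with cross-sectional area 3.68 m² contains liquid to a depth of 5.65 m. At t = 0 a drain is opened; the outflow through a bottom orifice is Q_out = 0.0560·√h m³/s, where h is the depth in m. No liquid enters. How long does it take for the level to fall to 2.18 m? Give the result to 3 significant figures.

118 s

With no inflow, A dh/dt = −0.0560 √h.
Separate and integrate: 2(√h − √h₀) = −(0.0560/A) t.
t = 2A(√h₀ − √h)/0.0560 = 2·3.68·(√5.65 − √2.18)/0.0560
  = 7.3600 × (2.3770 − 1.4765) / 0.0560 = 118.35 s.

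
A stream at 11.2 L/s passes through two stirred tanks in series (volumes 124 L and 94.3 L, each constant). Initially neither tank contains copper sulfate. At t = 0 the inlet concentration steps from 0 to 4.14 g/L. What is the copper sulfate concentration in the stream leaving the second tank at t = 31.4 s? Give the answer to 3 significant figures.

3.44 g/L

Each tank obeys Vᵢ dCᵢ/dt = Q(Cᵢ₋₁ − Cᵢ), so τᵢ = Vᵢ/Q.
τ₁ = 124/11.2 = 11.071 s; τ₂ = 94.3/11.2 = 8.4196 s.
Solving the cascade with C₁(0)=C₂(0)=0 gives C₂(t) = C_in[1 − (τ₁ e^(−t/τ₁) − τ₂ e^(−t/τ₂))/(τ₁ − τ₂)].
At t = 31.4: e^(−t/τ₁) = 0.058652, e^(−t/τ₂) = 0.024008.
C₂ = 4.14·[1 − (11.071·0.058652 − 8.4196·0.024008)/(2.6518)] = 4.14·0.83135 = 3.4418 g/L.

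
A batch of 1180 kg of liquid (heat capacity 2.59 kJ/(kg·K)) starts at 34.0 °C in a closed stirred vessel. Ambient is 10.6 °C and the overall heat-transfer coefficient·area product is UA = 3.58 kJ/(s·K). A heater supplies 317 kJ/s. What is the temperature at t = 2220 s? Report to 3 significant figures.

M c_p dT/dt = −UA(T − T_amb) + Q̇.
dT/dt = (T_ss − T)/τ with T_ss = T_amb + Q̇/UA = 10.6 + 317/3.58 = 99.147 °C, τ = M c_p/UA = 1180·2.59/3.58 = 853.69 s.
Solution: T(t) = T_ss + (T₀ − T_ss) e^(−t/τ).
T(2220) = 99.147 + (-65.147)·0.074238 = 94.311 °C.

94.3 °C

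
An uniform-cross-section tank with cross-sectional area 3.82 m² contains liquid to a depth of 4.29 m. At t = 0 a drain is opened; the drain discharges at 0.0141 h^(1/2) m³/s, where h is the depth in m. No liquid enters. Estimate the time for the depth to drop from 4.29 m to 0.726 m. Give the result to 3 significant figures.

With no inflow, A dh/dt = −0.0141 √h.
This is separable: 2 d(√h)/dt = −0.0141/A, so √h = √h₀ − (0.0141/(2A)) t.
t = 2A(√h₀ − √h)/0.0141 = 2·3.82·(√4.29 − √0.726)/0.0141
  = 7.6400 × (2.0712 − 0.85206) / 0.0141 = 660.60 s.

661 s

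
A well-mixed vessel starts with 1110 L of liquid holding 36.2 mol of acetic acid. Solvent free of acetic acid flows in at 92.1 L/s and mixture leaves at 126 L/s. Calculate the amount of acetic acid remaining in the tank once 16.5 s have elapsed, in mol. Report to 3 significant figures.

Let m(t) be the amount of acetic acid. Volume: V(t) = V₀ + (Q_in − Q_out) t = 1110 − 33.900 t; V(16.5) = 550.65 L.
No acetic acid enters, so dm/dt = −Q_out · (m/V).
dm/m = −Q_out dt/(V₀ − 33.900 t); integrating gives ln(m/m₀) = −(Q_out/(Q_in−Q_out)) ln(V/V₀).
m = m₀ (V₀/V)^(Q_out/(Q_in−Q_out)) = 36.2 × (1110/550.65)^(-3.7168) = 2.6738 mol.

2.67 mol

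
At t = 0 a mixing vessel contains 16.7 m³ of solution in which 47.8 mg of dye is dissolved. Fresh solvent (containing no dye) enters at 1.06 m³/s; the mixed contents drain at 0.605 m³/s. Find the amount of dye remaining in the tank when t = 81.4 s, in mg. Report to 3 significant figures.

10.1 mg

Total volume: dV/dt = Q_in − Q_out = 0.45500 m³/s, so V(t) = 16.7 + 0.45500 t and V(81.4) = 53.737 m³.
No dye enters, so dm/dt = −Q_out · (m/V).
dm/m = −Q_out dt/(V₀ + 0.45500 t); integrating gives ln(m/m₀) = −(Q_out/(Q_in−Q_out)) ln(V/V₀).
m = m₀ (V₀/V)^(Q_out/(Q_in−Q_out)) = 47.8 × (16.7/53.737)^(1.3297) = 10.105 mg.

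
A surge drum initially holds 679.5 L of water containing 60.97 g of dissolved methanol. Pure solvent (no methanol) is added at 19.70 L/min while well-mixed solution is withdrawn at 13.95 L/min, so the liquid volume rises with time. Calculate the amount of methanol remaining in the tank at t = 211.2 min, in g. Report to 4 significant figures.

5.071 g

Total volume: dV/dt = Q_in − Q_out = 5.75000 L/min, so V(t) = 679.5 + 5.75000 t and V(211.2) = 1893.90 L.
No methanol enters, so dm/dt = −Q_out · (m/V).
Separate: dm/m = −Q_out dt/V(t) ⇒ ln(m/m₀) = −(Q_out/(Q_in−Q_out)) ln(V/V₀).
m = m₀ (V₀/V)^(Q_out/(Q_in−Q_out)) = 60.97 × (679.5/1893.90)^(2.42609) = 5.07109 g.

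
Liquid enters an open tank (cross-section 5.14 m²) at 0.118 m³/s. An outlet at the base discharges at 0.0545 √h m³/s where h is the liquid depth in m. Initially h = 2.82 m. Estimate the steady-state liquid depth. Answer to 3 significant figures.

Mass balance (ρ constant): A dh/dt = Q_in − 0.0545 √h. At steady state dh/dt = 0:
Q_in = 0.0545 √h_ss ⇒ √h_ss = 0.118/0.0545 = 2.1651.
h_ss = 2.1651² = 4.6878 m. (Since h₀ = 2.82 m < h_ss, the level will rise toward this value.)

4.69 m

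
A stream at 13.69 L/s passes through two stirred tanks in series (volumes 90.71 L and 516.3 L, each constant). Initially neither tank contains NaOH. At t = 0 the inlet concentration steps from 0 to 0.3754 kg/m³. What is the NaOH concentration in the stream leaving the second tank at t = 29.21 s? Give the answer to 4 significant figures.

0.1665 kg/m³

Each tank obeys Vᵢ dCᵢ/dt = Q(Cᵢ₋₁ − Cᵢ), so τᵢ = Vᵢ/Q.
τ₁ = 90.71/13.69 = 6.62600 s; τ₂ = 516.3/13.69 = 37.7137 s.
Solving the cascade with C₁(0)=C₂(0)=0 gives C₂(t) = C_in[1 − (τ₁ e^(−t/τ₁) − τ₂ e^(−t/τ₂))/(τ₁ − τ₂)].
At t = 29.21: e^(−t/τ₁) = 0.0121748, e^(−t/τ₂) = 0.460925.
C₂ = 0.3754·[1 − (6.62600·0.0121748 − 37.7137·0.460925)/(-31.0877)] = 0.3754·0.443429 = 0.166463 kg/m³.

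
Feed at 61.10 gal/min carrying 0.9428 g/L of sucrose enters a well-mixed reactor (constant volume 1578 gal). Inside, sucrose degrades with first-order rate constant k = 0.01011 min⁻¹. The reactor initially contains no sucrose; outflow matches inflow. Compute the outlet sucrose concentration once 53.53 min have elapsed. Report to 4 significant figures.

V dC/dt = Q(C_in − C) − k V C.
This is linear with rate a = Q/V + k = 0.0488299 min⁻¹.
C_ss = Q C_in/(Q + kV) = 0.747598 g/L; C(t) = C_ss + (C₀ − C_ss) e^(−a t).
C(53.53) = 0.747598 + (-0.747598)·e^(−0.0488299·53.53) = 0.747598 + (-0.747598)·0.0732509 = 0.692835 g/L.

0.6928 g/L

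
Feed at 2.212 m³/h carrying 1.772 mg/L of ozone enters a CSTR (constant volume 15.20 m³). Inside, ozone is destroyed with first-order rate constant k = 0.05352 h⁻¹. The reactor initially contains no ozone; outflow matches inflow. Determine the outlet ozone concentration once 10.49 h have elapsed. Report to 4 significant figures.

V dC/dt = Q(C_in − C) − k V C.
This is linear with rate a = Q/V + k = 0.199046 h⁻¹.
C_ss = Q C_in/(Q + kV) = 1.29554 mg/L; C(t) = C_ss + (C₀ − C_ss) e^(−a t).
C(10.49) = 1.29554 + (-1.29554)·e^(−0.199046·10.49) = 1.29554 + (-1.29554)·0.123935 = 1.13498 mg/L.

1.135 mg/L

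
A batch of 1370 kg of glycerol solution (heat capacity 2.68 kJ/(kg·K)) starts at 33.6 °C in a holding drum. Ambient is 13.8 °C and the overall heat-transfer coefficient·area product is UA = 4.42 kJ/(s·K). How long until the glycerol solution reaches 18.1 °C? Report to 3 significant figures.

M c_p dT/dt = −UA(T − T_amb).
τ = M c_p/UA = 830.68 s; T_ss = T_amb = 13.800 °C.
T(t) = T_ss + (T₀ − T_ss)e^(−t/τ); set T = 18.1:
t = −τ ln[(T − T_ss)/(T₀ − T_ss)] = −830.68 · ln(0.21717) = 1268.5 s.

1270 s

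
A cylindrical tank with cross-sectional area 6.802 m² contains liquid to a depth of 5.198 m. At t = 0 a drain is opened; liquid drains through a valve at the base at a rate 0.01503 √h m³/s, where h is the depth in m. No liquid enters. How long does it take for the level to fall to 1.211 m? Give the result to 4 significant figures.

Volume balance on the tank: A dh/dt = −0.01503 √h.
Separate and integrate: 2(√h − √h₀) = −(0.01503/A) t.
t = 2A(√h₀ − √h)/0.01503 = 2·6.802·(√5.198 − √1.211)/0.01503
  = 13.6040 × (2.27991 − 1.10045) / 0.01503 = 1067.55 s.

1068 s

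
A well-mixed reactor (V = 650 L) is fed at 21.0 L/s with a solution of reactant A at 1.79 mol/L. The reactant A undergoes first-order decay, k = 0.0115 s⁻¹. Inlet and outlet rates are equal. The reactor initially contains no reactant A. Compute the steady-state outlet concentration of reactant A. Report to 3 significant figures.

V dC/dt = Q(C_in − C) − k V C.
Steady state (dC/dt = 0): C_ss = Q C_in/(Q + kV) = C_in/(1 + kV/Q).
C_ss = 21.0·1.79/(21.0 + 0.0115·650) = 37.590/28.475 = 1.3201 mol/L.

1.32 mol/L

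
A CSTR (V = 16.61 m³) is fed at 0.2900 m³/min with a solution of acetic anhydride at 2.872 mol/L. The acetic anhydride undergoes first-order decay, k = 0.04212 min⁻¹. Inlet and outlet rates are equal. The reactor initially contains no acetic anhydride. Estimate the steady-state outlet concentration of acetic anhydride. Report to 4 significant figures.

V dC/dt = Q(C_in − C) − k V C.
Steady state (dC/dt = 0): C_ss = Q C_in/(Q + kV) = C_in/(1 + kV/Q).
C_ss = 0.2900·2.872/(0.2900 + 0.04212·16.61) = 0.832880/0.989613 = 0.841622 mol/L.

0.8416 mol/L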